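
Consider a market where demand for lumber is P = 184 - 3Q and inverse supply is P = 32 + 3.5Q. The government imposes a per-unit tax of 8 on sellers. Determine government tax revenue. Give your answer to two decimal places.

177.23

Pre-tax equilibrium: 184 - 3Q = 32 + 3.5Q gives Q* = 23.3846, P* = 113.8462.
With the tax, sellers need 8 more per unit: 184 - 3Q = 32 + 3.5Q + 8, so Q_t = 22.1538. Buyers pay P_b = 117.5385; sellers receive P_s = P_b - 8 = 109.5385.
Revenue is the tax times quantity traded: 8 x 22.1538 = 177.2308.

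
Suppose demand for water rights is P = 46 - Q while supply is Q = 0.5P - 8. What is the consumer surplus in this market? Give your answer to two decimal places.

Rewriting supply in inverse form: P = 16 + 2Q.
Equilibrium: 46 - Q = 16 + 2Q, so Q* = 10 and P* = 36.
CS is the area between the demand curve and P* from 0 to Q*: (1/2)(10)(10) = 50.

50.00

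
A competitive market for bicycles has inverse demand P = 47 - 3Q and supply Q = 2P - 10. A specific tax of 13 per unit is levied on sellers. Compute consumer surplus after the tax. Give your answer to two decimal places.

Rewriting supply in inverse form: P = 5 + 0.5Q.
Pre-tax equilibrium: 47 - 3Q = 5 + 0.5Q gives Q* = 12, P* = 11.
With the tax, sellers need 13 more per unit: 47 - 3Q = 5 + 0.5Q + 13, so Q_t = 8.2857. Buyers pay P_b = 22.1429; sellers receive P_s = P_b - 13 = 9.1429.
Consumer surplus is the triangle under demand above P_b: (1/2)(8.2857)(47 - 22.1429) = 102.9796.

102.98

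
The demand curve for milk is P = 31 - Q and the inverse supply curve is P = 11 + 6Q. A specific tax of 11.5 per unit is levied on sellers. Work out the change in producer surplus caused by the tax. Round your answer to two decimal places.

-20.07

Pre-tax equilibrium: 31 - Q = 11 + 6Q gives Q* = 2.8571, P* = 28.1429.
With the tax, sellers need 11.5 more per unit: 31 - Q = 11 + 6Q + 11.5, so Q_t = 1.2143. Buyers pay P_b = 29.7857; sellers receive P_s = P_b - 11.5 = 18.2857.
Producers lose the trapezoid between P_s and P* out to Q_t plus the triangle from Q_t to Q*: change in PS = 4.4235 - 24.4898 = -20.0663.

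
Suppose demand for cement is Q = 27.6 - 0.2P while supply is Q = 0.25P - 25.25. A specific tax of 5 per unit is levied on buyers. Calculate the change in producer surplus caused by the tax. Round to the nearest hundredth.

Rewriting demand in inverse form: P = 138 - 5Q.
Rewriting supply in inverse form: P = 101 + 4Q.
Pre-tax equilibrium: 138 - 5Q = 101 + 4Q gives Q* = 4.1111, P* = 117.4444.
With the tax, buyers' net willingness to pay falls by 5: (138 - 5) - 5Q = 101 + 4Q, so Q_t = 3.5556. Buyers pay P_b = 120.2222; sellers receive P_s = P_b - 5 = 115.2222.
Producers lose the trapezoid between P_s and P* out to Q_t plus the triangle from Q_t to Q*: change in PS = 25.284 - 33.8025 = -8.5185.

-8.52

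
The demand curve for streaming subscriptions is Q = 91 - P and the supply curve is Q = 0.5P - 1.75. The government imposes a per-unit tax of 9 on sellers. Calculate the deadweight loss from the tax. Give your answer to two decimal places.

Rewriting demand in inverse form: P = 91 - Q.
Rewriting supply in inverse form: P = 3.5 + 2Q.
Without the tax, 91 - Q = 3.5 + 2Q so Q* = 29.1667 and P* = 61.8333.
With the tax, sellers need 9 more per unit: 91 - Q = 3.5 + 2Q + 9, so Q_t = 26.1667. Buyers pay P_b = 64.8333; sellers receive P_s = P_b - 9 = 55.8333.
The welfare triangle lost has base Q* - Q_t = 3 and height t = 9, so DWL = (1/2)(3)(9) = 13.5.

13.50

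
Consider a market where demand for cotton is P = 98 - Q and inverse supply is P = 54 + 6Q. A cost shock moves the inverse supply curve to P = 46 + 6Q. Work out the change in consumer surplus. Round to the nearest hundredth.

7.84

Initial equilibrium: Q_0 = 6.2857, P_0 = 91.7143; CS_0 = (1/2)(6.2857)(6.2857) = 19.7551, PS_0 = (1/2)(6.2857)(37.7143) = 118.5306.
New equilibrium: 98 - Q = 46 + 6Q gives Q_1 = 7.4286, P_1 = 90.5714; CS_1 = 27.5918, PS_1 = 165.551.
Change in consumer surplus = 27.5918 - 19.7551 = 7.8367.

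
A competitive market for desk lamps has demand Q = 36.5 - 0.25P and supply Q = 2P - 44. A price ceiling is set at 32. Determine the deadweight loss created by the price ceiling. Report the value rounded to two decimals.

128.44

Rewriting demand in inverse form: P = 146 - 4Q.
Rewriting supply in inverse form: P = 22 + 0.5Q.
Free-market equilibrium: 146 - 4Q = 22 + 0.5Q gives Q* = 27.5556, P* = 35.7778.
At the ceiling price 32, quantity supplied is (32 - 22)/0.5 = 20; supply is the short side, so Q = 20 trades at P = 32.
At Q = 20 the demand price is 66 and the supply price is 32. Deadweight loss is the triangle between the curves from 20 to 27.5556: (1/2)(66 - 32)(27.5556 - 20) = 128.4444.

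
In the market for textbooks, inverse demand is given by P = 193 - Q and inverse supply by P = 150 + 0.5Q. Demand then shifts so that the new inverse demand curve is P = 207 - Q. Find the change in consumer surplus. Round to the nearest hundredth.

311.11

Initial equilibrium: Q_0 = 28.6667, P_0 = 164.3333; CS_0 = (1/2)(28.6667)(28.6667) = 410.8889, PS_0 = (1/2)(28.6667)(14.3333) = 205.4444.
New equilibrium: 207 - Q = 150 + 0.5Q gives Q_1 = 38, P_1 = 169; CS_1 = 722, PS_1 = 361.
Change in consumer surplus = 722 - 410.8889 = 311.1111.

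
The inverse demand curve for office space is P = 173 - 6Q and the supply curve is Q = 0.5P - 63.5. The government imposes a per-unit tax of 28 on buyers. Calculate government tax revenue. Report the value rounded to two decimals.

63.00

Rewriting supply in inverse form: P = 127 + 2Q.
Pre-tax equilibrium: 173 - 6Q = 127 + 2Q gives Q* = 5.75, P* = 138.5.
A tax on buyers shifts demand down by 28: (173 - 28) - 6Q = 127 + 2Q, so Q_t = 2.25. Buyers pay P_b = 159.5; sellers receive P_s = P_b - 28 = 131.5.
Revenue is the tax times quantity traded: 28 x 2.25 = 63.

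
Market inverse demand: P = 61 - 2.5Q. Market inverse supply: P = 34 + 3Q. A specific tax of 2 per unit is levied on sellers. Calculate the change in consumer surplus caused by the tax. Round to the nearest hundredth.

-4.30

Without the tax, 61 - 2.5Q = 34 + 3Q so Q* = 4.9091 and P* = 48.7273.
A tax on sellers shifts supply up by 2: 61 - 2.5Q = 34 + 3Q + 2, so Q_t = 4.5455. Buyers pay P_b = 49.6364; sellers receive P_s = P_b - 2 = 47.6364.
CS falls from (1/2)(4.9091)(12.2727) = 30.124 to (1/2)(4.5455)(11.3636) = 25.8264, a change of -4.2975.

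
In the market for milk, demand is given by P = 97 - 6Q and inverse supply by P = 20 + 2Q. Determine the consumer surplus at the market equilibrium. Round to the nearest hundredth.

277.92

Equilibrium: 97 - 6Q = 20 + 2Q, so Q* = 9.625 and P* = 39.25.
CS is the area between the demand curve and P* from 0 to Q*: (1/2)(9.625)(57.75) = 277.9219.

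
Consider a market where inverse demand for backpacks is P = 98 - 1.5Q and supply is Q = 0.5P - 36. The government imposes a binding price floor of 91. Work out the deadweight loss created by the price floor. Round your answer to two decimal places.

Rewriting supply in inverse form: P = 72 + 2Q.
Without the control, 98 - 1.5Q = 72 + 2Q so Q* = 7.4286 and P* = 86.8571.
At P = 91, buyers demand (98 - 91)/1.5 = 4.6667 while sellers would supply more, so the quantity traded is 4.6667 at price 91.
At Q = 4.6667 the demand price is 91 and the supply price is 81.3333. Deadweight loss is the triangle between the curves from 4.6667 to 7.4286: (1/2)(91 - 81.3333)(7.4286 - 4.6667) = 13.3492.

13.35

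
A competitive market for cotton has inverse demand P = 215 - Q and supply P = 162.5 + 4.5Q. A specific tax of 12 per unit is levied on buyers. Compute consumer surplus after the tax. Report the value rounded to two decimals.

Without the tax, 215 - Q = 162.5 + 4.5Q so Q* = 9.5455 and P* = 205.4545.
A tax on buyers shifts demand down by 12: (215 - 12) - Q = 162.5 + 4.5Q, so Q_t = 7.3636. Buyers pay P_b = 207.6364; sellers receive P_s = P_b - 12 = 195.6364.
CS = (1/2)(Q_t)(215 - P_b) = (1/2)(7.3636)(7.3636) = 27.1116.

27.11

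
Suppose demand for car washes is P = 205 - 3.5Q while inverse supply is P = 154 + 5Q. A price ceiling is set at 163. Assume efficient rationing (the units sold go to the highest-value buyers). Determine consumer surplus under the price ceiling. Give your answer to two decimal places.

Free-market equilibrium: 205 - 3.5Q = 154 + 5Q gives Q* = 6, P* = 184.
At the ceiling price 163, quantity supplied is (163 - 154)/5 = 1.8; supply is the short side, so Q = 1.8 trades at P = 163.
The demand price at Q = 1.8 is 198.7. CS is the trapezoid between demand and 163 over [0, 1.8]: (1/2)[(205 - 163) + (198.7 - 163)](1.8) = 69.93.

69.93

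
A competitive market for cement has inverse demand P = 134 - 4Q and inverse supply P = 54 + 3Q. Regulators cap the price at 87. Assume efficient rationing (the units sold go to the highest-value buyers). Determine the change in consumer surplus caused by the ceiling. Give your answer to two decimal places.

13.78

Without the control, 134 - 4Q = 54 + 3Q so Q* = 11.4286 and P* = 88.2857.
At P = 87, sellers supply (87 - 54)/3 = 11 while buyers want more, so the quantity traded is 11 at price 87.
CS goes from (1/2)(11.4286)(45.7143) = 261.2245 to 275 (computed as (134 - 87)(11) - (1/2)(4)(11)^2), a change of 13.7755.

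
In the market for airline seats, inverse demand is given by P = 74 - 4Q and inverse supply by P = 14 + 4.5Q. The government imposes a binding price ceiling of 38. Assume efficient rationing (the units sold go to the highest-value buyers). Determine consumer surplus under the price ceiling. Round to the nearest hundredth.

Free-market equilibrium: 74 - 4Q = 14 + 4.5Q gives Q* = 7.0588, P* = 45.7647.
At the ceiling price 38, quantity supplied is (38 - 14)/4.5 = 5.3333; supply is the short side, so Q = 5.3333 trades at P = 38.
The demand price at Q = 5.3333 is 52.6667. CS is the trapezoid between demand and 38 over [0, 5.3333]: (1/2)[(74 - 38) + (52.6667 - 38)](5.3333) = 135.1111.

135.11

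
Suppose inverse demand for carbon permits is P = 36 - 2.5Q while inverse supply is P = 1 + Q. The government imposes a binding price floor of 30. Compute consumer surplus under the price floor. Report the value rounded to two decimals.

7.20

Free-market equilibrium: 36 - 2.5Q = 1 + Q gives Q* = 10, P* = 11.
At P = 30, buyers demand (36 - 30)/2.5 = 2.4 while sellers would supply more, so the quantity traded is 2.4 at price 30.
CS is the triangle under demand above 30: (1/2)(2.4)(36 - 30) = 7.2.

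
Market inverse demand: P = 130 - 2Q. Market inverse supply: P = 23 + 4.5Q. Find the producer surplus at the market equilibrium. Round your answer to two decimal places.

609.71

Setting demand equal to supply, 107 = 6.5Q, so Q* = 16.4615 and P* = 97.0769.
Producer surplus is the triangle above supply below P*: (1/2)(16.4615)(97.0769 - 23) = (1/2)(16.4615)(74.0769) = 609.7101.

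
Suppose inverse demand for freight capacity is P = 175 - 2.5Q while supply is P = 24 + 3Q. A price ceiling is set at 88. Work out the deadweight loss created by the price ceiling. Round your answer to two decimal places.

103.04

Without the control, 175 - 2.5Q = 24 + 3Q so Q* = 27.4545 and P* = 106.3636.
At P = 88, sellers supply (88 - 24)/3 = 21.3333 while buyers want more, so the quantity traded is 21.3333 at price 88.
The lost-trades triangle has base Q* - 21.3333 = 6.1212 and height equal to the gap between the curves at Q = 21.3333, which is 121.6667 - 88 = 33.6667. DWL = (1/2)(6.1212)(33.6667) = 103.0404.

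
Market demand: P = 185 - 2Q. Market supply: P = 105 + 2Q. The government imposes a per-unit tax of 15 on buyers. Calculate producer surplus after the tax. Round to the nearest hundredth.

Pre-tax equilibrium: 185 - 2Q = 105 + 2Q gives Q* = 20, P* = 145.
A tax on buyers shifts demand down by 15: (185 - 15) - 2Q = 105 + 2Q, so Q_t = 16.25. Buyers pay P_b = 152.5; sellers receive P_s = P_b - 15 = 137.5.
Producer surplus is the triangle above supply below P_s: (1/2)(16.25)(137.5 - 105) = 264.0625.

264.06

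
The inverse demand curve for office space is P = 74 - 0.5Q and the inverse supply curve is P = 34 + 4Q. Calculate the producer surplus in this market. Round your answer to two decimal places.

158.02

Equilibrium: 74 - 0.5Q = 34 + 4Q, so Q* = 8.8889 and P* = 69.5556.
The supply curve's price intercept is 34, so PS = (1/2)(Q*)(P* - 34) = (1/2)(8.8889)(35.5556) = 158.0247.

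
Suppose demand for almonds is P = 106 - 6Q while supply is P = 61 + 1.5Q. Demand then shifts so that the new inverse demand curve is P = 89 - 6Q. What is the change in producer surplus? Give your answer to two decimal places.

-16.55

Initial equilibrium: Q_0 = 6, P_0 = 70; CS_0 = (1/2)(6)(36) = 108, PS_0 = (1/2)(6)(9) = 27.
New equilibrium: 89 - 6Q = 61 + 1.5Q gives Q_1 = 3.7333, P_1 = 66.6; CS_1 = 41.8133, PS_1 = 10.4533.
Change in producer surplus = 10.4533 - 27 = -16.5467.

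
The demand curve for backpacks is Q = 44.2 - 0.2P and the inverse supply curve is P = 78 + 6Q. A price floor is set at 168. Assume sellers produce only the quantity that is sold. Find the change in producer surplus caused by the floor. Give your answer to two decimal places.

Rewriting demand in inverse form: P = 221 - 5Q.
Without the control, 221 - 5Q = 78 + 6Q so Q* = 13 and P* = 156.
At the floor price 168, quantity demanded is (221 - 168)/5 = 10.6; demand is the short side, so Q = 10.6 trades at P = 168.
PS goes from (1/2)(13)(78) = 507 to 616.92 (computed as (168 - 78)(10.6) - (1/2)(6)(10.6)^2), a change of 109.92.

109.92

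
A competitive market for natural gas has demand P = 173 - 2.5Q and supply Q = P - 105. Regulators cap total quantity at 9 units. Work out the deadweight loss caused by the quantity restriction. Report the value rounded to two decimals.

Rewriting supply in inverse form: P = 105 + Q.
Without the quota, 173 - 2.5Q = 105 + Q gives Q* = 19.4286.
At Q = 9 the demand price is 173 - 2.5(9) = 150.5 and the supply price is 105 + (9) = 114.
DWL = (1/2)(gap between curves at 9) x (Q* - 9) = (1/2)(36.5)(10.4286) = 190.3214.

190.32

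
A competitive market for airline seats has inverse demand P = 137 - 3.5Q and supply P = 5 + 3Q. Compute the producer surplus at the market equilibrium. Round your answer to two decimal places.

618.60

Setting demand equal to supply, 132 = 6.5Q, so Q* = 20.3077 and P* = 65.9231.
Producer surplus is the triangle above supply below P*: (1/2)(20.3077)(65.9231 - 5) = (1/2)(20.3077)(60.9231) = 618.6036.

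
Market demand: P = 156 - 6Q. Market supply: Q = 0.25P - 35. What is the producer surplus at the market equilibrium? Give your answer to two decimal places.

5.12

Rewriting supply in inverse form: P = 140 + 4Q.
Setting demand equal to supply, 16 = 10Q, so Q* = 1.6 and P* = 146.4.
PS is the area between P* and the supply curve from 0 to Q*: (1/2)(1.6)(6.4) = 5.12.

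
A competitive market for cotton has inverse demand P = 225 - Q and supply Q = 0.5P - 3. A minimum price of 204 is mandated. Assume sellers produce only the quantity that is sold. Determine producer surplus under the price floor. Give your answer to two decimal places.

3717.00

Rewriting supply in inverse form: P = 6 + 2Q.
Without the control, 225 - Q = 6 + 2Q so Q* = 73 and P* = 152.
At the floor price 204, quantity demanded is (225 - 204)/1 = 21; demand is the short side, so Q = 21 trades at P = 204.
The supply price at Q = 21 is 48. PS is the trapezoid between 204 and supply over [0, 21]: (1/2)[(204 - 6) + (204 - 48)](21) = 3717.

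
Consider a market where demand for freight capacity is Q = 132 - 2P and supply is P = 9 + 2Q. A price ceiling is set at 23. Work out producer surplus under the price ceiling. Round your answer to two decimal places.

Rewriting demand in inverse form: P = 66 - 0.5Q.
Without the control, 66 - 0.5Q = 9 + 2Q so Q* = 22.8 and P* = 54.6.
At the ceiling price 23, quantity supplied is (23 - 9)/2 = 7; supply is the short side, so Q = 7 trades at P = 23.
PS is the triangle above supply below 23: (1/2)(7)(23 - 9) = 49.

49.00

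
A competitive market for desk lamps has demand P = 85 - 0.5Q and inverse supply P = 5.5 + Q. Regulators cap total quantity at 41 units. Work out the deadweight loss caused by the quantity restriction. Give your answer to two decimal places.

108.00

Unrestricted equilibrium: Q* = (85 - 5.5)/(0.5 + 1) = 53.
At Q = 41 the demand price is 85 - 0.5(41) = 64.5 and the supply price is 5.5 + (41) = 46.5.
Deadweight loss is the triangle between the curves from 41 to 53: (1/2)(64.5 - 46.5)(53 - 41) = 108.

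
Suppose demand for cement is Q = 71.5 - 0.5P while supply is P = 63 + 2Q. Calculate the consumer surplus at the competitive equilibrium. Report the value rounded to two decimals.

400.00

Rewriting demand in inverse form: P = 143 - 2Q.
Setting demand equal to supply, 80 = 4Q, so Q* = 20 and P* = 103.
Consumer surplus is the triangle under demand above P*: (1/2)(20)(143 - 103) = (1/2)(20)(40) = 400.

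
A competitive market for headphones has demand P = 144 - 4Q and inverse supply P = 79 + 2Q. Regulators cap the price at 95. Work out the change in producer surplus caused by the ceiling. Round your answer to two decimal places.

Without the control, 144 - 4Q = 79 + 2Q so Q* = 10.8333 and P* = 100.6667.
At the ceiling price 95, quantity supplied is (95 - 79)/2 = 8; supply is the short side, so Q = 8 trades at P = 95.
PS goes from (1/2)(10.8333)(21.6667) = 117.3611 to 64 (computed as (95 - 79)(8) - (1/2)(2)(8)^2), a change of -53.3611.

-53.36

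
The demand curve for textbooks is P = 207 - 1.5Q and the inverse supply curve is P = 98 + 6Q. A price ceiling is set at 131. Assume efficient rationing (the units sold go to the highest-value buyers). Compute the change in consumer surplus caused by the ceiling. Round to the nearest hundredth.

Without the control, 207 - 1.5Q = 98 + 6Q so Q* = 14.5333 and P* = 185.2.
At the ceiling price 131, quantity supplied is (131 - 98)/6 = 5.5; supply is the short side, so Q = 5.5 trades at P = 131.
CS goes from (1/2)(14.5333)(21.8) = 158.4133 to 395.3125 (computed as (207 - 131)(5.5) - (1/2)(1.5)(5.5)^2), a change of 236.8992.

236.90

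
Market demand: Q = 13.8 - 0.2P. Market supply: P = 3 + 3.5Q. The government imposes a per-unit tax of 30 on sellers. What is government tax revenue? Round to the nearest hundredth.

Rewriting demand in inverse form: P = 69 - 5Q.
Pre-tax equilibrium: 69 - 5Q = 3 + 3.5Q gives Q* = 7.7647, P* = 30.1765.
With the tax, sellers need 30 more per unit: 69 - 5Q = 3 + 3.5Q + 30, so Q_t = 4.2353. Buyers pay P_b = 47.8235; sellers receive P_s = P_b - 30 = 17.8235.
Tax revenue = t x Q_t = 30 x 4.2353 = 127.0588.

127.06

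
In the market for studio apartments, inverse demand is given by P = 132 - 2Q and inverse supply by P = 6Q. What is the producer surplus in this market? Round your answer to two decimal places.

816.75

Set 132 - 2Q = 6Q, which gives 132 = 8Q, so Q* = 16.5 and P* = 132 - 2(16.5) = 99.
PS is the area between P* and the supply curve from 0 to Q*: (1/2)(16.5)(99) = 816.75.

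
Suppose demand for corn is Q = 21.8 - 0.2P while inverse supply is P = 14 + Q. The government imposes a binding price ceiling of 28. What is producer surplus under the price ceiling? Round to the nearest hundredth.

Rewriting demand in inverse form: P = 109 - 5Q.
Without the control, 109 - 5Q = 14 + Q so Q* = 15.8333 and P* = 29.8333.
At P = 28, sellers supply (28 - 14)/1 = 14 while buyers want more, so the quantity traded is 14 at price 28.
PS is the triangle above supply below 28: (1/2)(14)(28 - 14) = 98.

98.00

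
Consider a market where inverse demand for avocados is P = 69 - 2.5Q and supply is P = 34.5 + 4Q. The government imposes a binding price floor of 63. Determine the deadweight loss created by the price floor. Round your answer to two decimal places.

27.48

Without the control, 69 - 2.5Q = 34.5 + 4Q so Q* = 5.3077 and P* = 55.7308.
At P = 63, buyers demand (69 - 63)/2.5 = 2.4 while sellers would supply more, so the quantity traded is 2.4 at price 63.
At Q = 2.4 the demand price is 63 and the supply price is 44.1. Deadweight loss is the triangle between the curves from 2.4 to 5.3077: (1/2)(63 - 44.1)(5.3077 - 2.4) = 27.4777.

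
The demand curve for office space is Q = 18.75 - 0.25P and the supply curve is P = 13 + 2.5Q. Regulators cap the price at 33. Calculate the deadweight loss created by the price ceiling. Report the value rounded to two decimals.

7.69

Rewriting demand in inverse form: P = 75 - 4Q.
Without the control, 75 - 4Q = 13 + 2.5Q so Q* = 9.5385 and P* = 36.8462.
At P = 33, sellers supply (33 - 13)/2.5 = 8 while buyers want more, so the quantity traded is 8 at price 33.
The lost-trades triangle has base Q* - 8 = 1.5385 and height equal to the gap between the curves at Q = 8, which is 43 - 33 = 10. DWL = (1/2)(1.5385)(10) = 7.6923.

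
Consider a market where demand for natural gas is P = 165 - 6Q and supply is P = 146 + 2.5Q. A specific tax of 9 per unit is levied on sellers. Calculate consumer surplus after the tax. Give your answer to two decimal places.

4.15

Pre-tax equilibrium: 165 - 6Q = 146 + 2.5Q gives Q* = 2.2353, P* = 151.5882.
With the tax, sellers need 9 more per unit: 165 - 6Q = 146 + 2.5Q + 9, so Q_t = 1.1765. Buyers pay P_b = 157.9412; sellers receive P_s = P_b - 9 = 148.9412.
CS = (1/2)(Q_t)(165 - P_b) = (1/2)(1.1765)(7.0588) = 4.1522.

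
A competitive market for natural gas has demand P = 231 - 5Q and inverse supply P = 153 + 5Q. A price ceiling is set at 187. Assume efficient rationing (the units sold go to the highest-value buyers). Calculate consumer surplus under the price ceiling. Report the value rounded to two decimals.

183.60

Without the control, 231 - 5Q = 153 + 5Q so Q* = 7.8 and P* = 192.
At P = 187, sellers supply (187 - 153)/5 = 6.8 while buyers want more, so the quantity traded is 6.8 at price 187.
The demand price at Q = 6.8 is 197. CS is the trapezoid between demand and 187 over [0, 6.8]: (1/2)[(231 - 187) + (197 - 187)](6.8) = 183.6.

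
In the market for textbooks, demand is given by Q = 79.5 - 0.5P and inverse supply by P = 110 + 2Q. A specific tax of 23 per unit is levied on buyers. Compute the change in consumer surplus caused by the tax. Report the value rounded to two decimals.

Rewriting demand in inverse form: P = 159 - 2Q.
Pre-tax equilibrium: 159 - 2Q = 110 + 2Q gives Q* = 12.25, P* = 134.5.
With the tax, buyers' net willingness to pay falls by 23: (159 - 23) - 2Q = 110 + 2Q, so Q_t = 6.5. Buyers pay P_b = 146; sellers receive P_s = P_b - 23 = 123.
CS falls from (1/2)(12.25)(24.5) = 150.0625 to (1/2)(6.5)(13) = 42.25, a change of -107.8125.

-107.81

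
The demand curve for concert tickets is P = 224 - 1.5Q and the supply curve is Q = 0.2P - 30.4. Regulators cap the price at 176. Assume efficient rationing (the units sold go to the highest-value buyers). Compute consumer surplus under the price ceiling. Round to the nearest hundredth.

Rewriting supply in inverse form: P = 152 + 5Q.
Free-market equilibrium: 224 - 1.5Q = 152 + 5Q gives Q* = 11.0769, P* = 207.3846.
At P = 176, sellers supply (176 - 152)/5 = 4.8 while buyers want more, so the quantity traded is 4.8 at price 176.
The demand price at Q = 4.8 is 216.8. CS is the trapezoid between demand and 176 over [0, 4.8]: (1/2)[(224 - 176) + (216.8 - 176)](4.8) = 213.12.

213.12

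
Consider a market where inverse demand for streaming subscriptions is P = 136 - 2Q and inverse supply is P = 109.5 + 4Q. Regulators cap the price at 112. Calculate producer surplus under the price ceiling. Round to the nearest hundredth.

0.78

Without the control, 136 - 2Q = 109.5 + 4Q so Q* = 4.4167 and P* = 127.1667.
At the ceiling price 112, quantity supplied is (112 - 109.5)/4 = 0.625; supply is the short side, so Q = 0.625 trades at P = 112.
PS is the triangle above supply below 112: (1/2)(0.625)(112 - 109.5) = 0.7812.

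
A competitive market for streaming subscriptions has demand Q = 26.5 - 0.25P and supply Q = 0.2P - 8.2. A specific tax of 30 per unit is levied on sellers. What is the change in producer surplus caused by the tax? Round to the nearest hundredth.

Rewriting demand in inverse form: P = 106 - 4Q.
Rewriting supply in inverse form: P = 41 + 5Q.
Pre-tax equilibrium: 106 - 4Q = 41 + 5Q gives Q* = 7.2222, P* = 77.1111.
With the tax, sellers need 30 more per unit: 106 - 4Q = 41 + 5Q + 30, so Q_t = 3.8889. Buyers pay P_b = 90.4444; sellers receive P_s = P_b - 30 = 60.4444.
Producers lose the trapezoid between P_s and P* out to Q_t plus the triangle from Q_t to Q*: change in PS = 37.8086 - 130.4012 = -92.5926.

-92.59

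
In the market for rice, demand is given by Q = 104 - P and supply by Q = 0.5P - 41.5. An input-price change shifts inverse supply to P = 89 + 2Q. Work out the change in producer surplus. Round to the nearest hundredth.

Rewriting demand in inverse form: P = 104 - Q.
Rewriting supply in inverse form: P = 83 + 2Q.
Initial equilibrium: Q_0 = 7, P_0 = 97; CS_0 = (1/2)(7)(7) = 24.5, PS_0 = (1/2)(7)(14) = 49.
New equilibrium: 104 - Q = 89 + 2Q gives Q_1 = 5, P_1 = 99; CS_1 = 12.5, PS_1 = 25.
Change in producer surplus = 25 - 49 = -24.

-24.00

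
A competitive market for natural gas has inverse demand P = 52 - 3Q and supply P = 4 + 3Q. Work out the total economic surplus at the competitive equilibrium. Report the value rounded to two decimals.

192.00

Set 52 - 3Q = 4 + 3Q, which gives 48 = 6Q, so Q* = 8 and P* = 52 - 3(8) = 28.
Total surplus is the full triangle between the curves from 0 to Q*: (1/2)(8)(52 - 4) = 192.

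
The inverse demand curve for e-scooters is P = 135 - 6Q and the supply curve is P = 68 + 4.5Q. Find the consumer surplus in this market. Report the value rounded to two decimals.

Equilibrium: 135 - 6Q = 68 + 4.5Q, so Q* = 6.381 and P* = 96.7143.
Consumer surplus is the triangle under demand above P*: (1/2)(6.381)(135 - 96.7143) = (1/2)(6.381)(38.2857) = 122.1497.

122.15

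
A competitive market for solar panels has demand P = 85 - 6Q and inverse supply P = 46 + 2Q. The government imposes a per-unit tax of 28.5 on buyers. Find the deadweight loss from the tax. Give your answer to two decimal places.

Without the tax, 85 - 6Q = 46 + 2Q so Q* = 4.875 and P* = 55.75.
A tax on buyers shifts demand down by 28.5: (85 - 28.5) - 6Q = 46 + 2Q, so Q_t = 1.3125. Buyers pay P_b = 77.125; sellers receive P_s = P_b - 28.5 = 48.625.
The welfare triangle lost has base Q* - Q_t = 3.5625 and height t = 28.5, so DWL = (1/2)(3.5625)(28.5) = 50.7656.

50.77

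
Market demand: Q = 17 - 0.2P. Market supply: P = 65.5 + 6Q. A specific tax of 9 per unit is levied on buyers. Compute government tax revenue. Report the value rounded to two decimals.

8.59

Rewriting demand in inverse form: P = 85 - 5Q.
Pre-tax equilibrium: 85 - 5Q = 65.5 + 6Q gives Q* = 1.7727, P* = 76.1364.
A tax on buyers shifts demand down by 9: (85 - 9) - 5Q = 65.5 + 6Q, so Q_t = 0.9545. Buyers pay P_b = 80.2273; sellers receive P_s = P_b - 9 = 71.2273.
Tax revenue = t x Q_t = 9 x 0.9545 = 8.5909.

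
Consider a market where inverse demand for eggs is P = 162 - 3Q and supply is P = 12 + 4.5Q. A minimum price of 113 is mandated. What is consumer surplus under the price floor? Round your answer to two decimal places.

Free-market equilibrium: 162 - 3Q = 12 + 4.5Q gives Q* = 20, P* = 102.
At the floor price 113, quantity demanded is (162 - 113)/3 = 16.3333; demand is the short side, so Q = 16.3333 trades at P = 113.
CS is the triangle under demand above 113: (1/2)(16.3333)(162 - 113) = 400.1667.

400.17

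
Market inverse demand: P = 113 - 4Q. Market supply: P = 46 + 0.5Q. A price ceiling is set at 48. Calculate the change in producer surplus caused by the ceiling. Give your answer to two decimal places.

Without the control, 113 - 4Q = 46 + 0.5Q so Q* = 14.8889 and P* = 53.4444.
At P = 48, sellers supply (48 - 46)/0.5 = 4 while buyers want more, so the quantity traded is 4 at price 48.
PS goes from (1/2)(14.8889)(7.4444) = 55.4198 to 4 (computed as (48 - 46)(4) - (1/2)(0.5)(4)^2), a change of -51.4198.

-51.42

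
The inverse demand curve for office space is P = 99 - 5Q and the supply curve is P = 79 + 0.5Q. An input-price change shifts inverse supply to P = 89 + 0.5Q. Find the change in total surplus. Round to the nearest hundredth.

Initial equilibrium: Q_0 = 3.6364, P_0 = 80.8182; CS_0 = (1/2)(3.6364)(18.1818) = 33.0579, PS_0 = (1/2)(3.6364)(1.8182) = 3.3058.
New equilibrium: 99 - 5Q = 89 + 0.5Q gives Q_1 = 1.8182, P_1 = 89.9091; CS_1 = 8.2645, PS_1 = 0.8264.
Change in total surplus = (8.2645 + 0.8264) - (33.0579 + 3.3058) = -27.2727.

-27.27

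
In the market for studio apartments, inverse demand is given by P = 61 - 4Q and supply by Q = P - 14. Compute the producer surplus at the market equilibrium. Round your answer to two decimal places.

44.18

Rewriting supply in inverse form: P = 14 + Q.
Setting demand equal to supply, 47 = 5Q, so Q* = 9.4 and P* = 23.4.
PS is the area between P* and the supply curve from 0 to Q*: (1/2)(9.4)(9.4) = 44.18.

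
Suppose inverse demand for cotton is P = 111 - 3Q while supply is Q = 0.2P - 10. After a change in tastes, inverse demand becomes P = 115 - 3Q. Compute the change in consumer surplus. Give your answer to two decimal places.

Rewriting supply in inverse form: P = 50 + 5Q.
Initial equilibrium: Q_0 = 7.625, P_0 = 88.125; CS_0 = (1/2)(7.625)(22.875) = 87.2109, PS_0 = (1/2)(7.625)(38.125) = 145.3516.
New equilibrium: 115 - 3Q = 50 + 5Q gives Q_1 = 8.125, P_1 = 90.625; CS_1 = 99.0234, PS_1 = 165.0391.
Change in consumer surplus = 99.0234 - 87.2109 = 11.8125.

11.81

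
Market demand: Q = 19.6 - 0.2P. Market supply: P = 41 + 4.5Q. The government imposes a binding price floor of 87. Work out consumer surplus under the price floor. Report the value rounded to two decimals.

Rewriting demand in inverse form: P = 98 - 5Q.
Free-market equilibrium: 98 - 5Q = 41 + 4.5Q gives Q* = 6, P* = 68.
At P = 87, buyers demand (98 - 87)/5 = 2.2 while sellers would supply more, so the quantity traded is 2.2 at price 87.
CS is the triangle under demand above 87: (1/2)(2.2)(98 - 87) = 12.1.

12.10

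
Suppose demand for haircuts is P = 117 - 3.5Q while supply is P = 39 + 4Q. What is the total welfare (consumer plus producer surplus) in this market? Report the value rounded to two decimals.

Setting demand equal to supply, 78 = 7.5Q, so Q* = 10.4 and P* = 80.6.
CS = (1/2)(10.4)(36.4) = 189.28 and PS = (1/2)(10.4)(41.6) = 216.32, so total surplus = 405.6.

405.60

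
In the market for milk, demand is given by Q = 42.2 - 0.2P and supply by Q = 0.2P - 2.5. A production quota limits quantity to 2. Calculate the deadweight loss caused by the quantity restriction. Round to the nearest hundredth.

1593.11

Rewriting demand in inverse form: P = 211 - 5Q.
Rewriting supply in inverse form: P = 12.5 + 5Q.
Without the quota, 211 - 5Q = 12.5 + 5Q gives Q* = 19.85.
At Q = 2 the demand price is 211 - 5(2) = 201 and the supply price is 12.5 + 5(2) = 22.5.
DWL = (1/2)(gap between curves at 2) x (Q* - 2) = (1/2)(178.5)(17.85) = 1593.1125.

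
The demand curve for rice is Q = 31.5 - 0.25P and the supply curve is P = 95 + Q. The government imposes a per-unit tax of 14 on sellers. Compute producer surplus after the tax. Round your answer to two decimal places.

5.78

Rewriting demand in inverse form: P = 126 - 4Q.
Without the tax, 126 - 4Q = 95 + Q so Q* = 6.2 and P* = 101.2.
With the tax, sellers need 14 more per unit: 126 - 4Q = 95 + Q + 14, so Q_t = 3.4. Buyers pay P_b = 112.4; sellers receive P_s = P_b - 14 = 98.4.
PS = (1/2)(Q_t)(P_s - 95) = (1/2)(3.4)(3.4) = 5.78.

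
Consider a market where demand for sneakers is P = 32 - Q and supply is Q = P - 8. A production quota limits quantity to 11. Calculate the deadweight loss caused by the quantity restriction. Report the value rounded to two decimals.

1.00

Rewriting supply in inverse form: P = 8 + Q.
Without the quota, 32 - Q = 8 + Q gives Q* = 12.
At Q = 11 the demand price is 32 - (11) = 21 and the supply price is 8 + (11) = 19.
Deadweight loss is the triangle between the curves from 11 to 12: (1/2)(21 - 19)(12 - 11) = 1.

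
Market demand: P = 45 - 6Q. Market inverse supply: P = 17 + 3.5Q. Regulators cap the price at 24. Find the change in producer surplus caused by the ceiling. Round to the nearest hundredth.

-8.20

Without the control, 45 - 6Q = 17 + 3.5Q so Q* = 2.9474 and P* = 27.3158.
At the ceiling price 24, quantity supplied is (24 - 17)/3.5 = 2; supply is the short side, so Q = 2 trades at P = 24.
PS goes from (1/2)(2.9474)(10.3158) = 15.2022 to 7 (computed as (24 - 17)(2) - (1/2)(3.5)(2)^2), a change of -8.2022.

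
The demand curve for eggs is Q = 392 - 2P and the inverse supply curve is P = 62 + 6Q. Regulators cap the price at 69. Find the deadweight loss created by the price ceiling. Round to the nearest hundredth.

1229.32

Rewriting demand in inverse form: P = 196 - 0.5Q.
Free-market equilibrium: 196 - 0.5Q = 62 + 6Q gives Q* = 20.6154, P* = 185.6923.
At P = 69, sellers supply (69 - 62)/6 = 1.1667 while buyers want more, so the quantity traded is 1.1667 at price 69.
At Q = 1.1667 the demand price is 195.4167 and the supply price is 69. Deadweight loss is the triangle between the curves from 1.1667 to 20.6154: (1/2)(195.4167 - 69)(20.6154 - 1.1667) = 1229.321.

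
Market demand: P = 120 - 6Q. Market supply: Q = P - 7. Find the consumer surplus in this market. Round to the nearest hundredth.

781.78

Rewriting supply in inverse form: P = 7 + Q.
Set 120 - 6Q = 7 + Q, which gives 113 = 7Q, so Q* = 16.1429 and P* = 120 - 6(16.1429) = 23.1429.
Consumer surplus is the triangle under demand above P*: (1/2)(16.1429)(120 - 23.1429) = (1/2)(16.1429)(96.8571) = 781.7755.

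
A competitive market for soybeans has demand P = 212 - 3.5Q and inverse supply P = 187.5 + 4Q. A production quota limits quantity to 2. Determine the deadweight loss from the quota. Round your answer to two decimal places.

Unrestricted equilibrium: Q* = (212 - 187.5)/(3.5 + 4) = 3.2667.
At Q = 2 the demand price is 212 - 3.5(2) = 205 and the supply price is 187.5 + 4(2) = 195.5.
Deadweight loss is the triangle between the curves from 2 to 3.2667: (1/2)(205 - 195.5)(3.2667 - 2) = 6.0167.

6.02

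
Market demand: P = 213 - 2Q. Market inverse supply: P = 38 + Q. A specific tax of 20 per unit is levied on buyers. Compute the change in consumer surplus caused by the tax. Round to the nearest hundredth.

Pre-tax equilibrium: 213 - 2Q = 38 + Q gives Q* = 58.3333, P* = 96.3333.
A tax on buyers shifts demand down by 20: (213 - 20) - 2Q = 38 + Q, so Q_t = 51.6667. Buyers pay P_b = 109.6667; sellers receive P_s = P_b - 20 = 89.6667.
CS falls from (1/2)(58.3333)(116.6667) = 3402.7778 to (1/2)(51.6667)(103.3333) = 2669.4444, a change of -733.3333.

-733.33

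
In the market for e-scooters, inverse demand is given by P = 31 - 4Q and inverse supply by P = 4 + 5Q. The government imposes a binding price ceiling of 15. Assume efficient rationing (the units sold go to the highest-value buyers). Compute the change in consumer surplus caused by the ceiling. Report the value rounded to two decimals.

7.52

Without the control, 31 - 4Q = 4 + 5Q so Q* = 3 and P* = 19.
At P = 15, sellers supply (15 - 4)/5 = 2.2 while buyers want more, so the quantity traded is 2.2 at price 15.
CS goes from (1/2)(3)(12) = 18 to 25.52 (computed as (31 - 15)(2.2) - (1/2)(4)(2.2)^2), a change of 7.52.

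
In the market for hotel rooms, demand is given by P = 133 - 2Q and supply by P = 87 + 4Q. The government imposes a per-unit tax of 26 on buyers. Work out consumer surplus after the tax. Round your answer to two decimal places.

Without the tax, 133 - 2Q = 87 + 4Q so Q* = 7.6667 and P* = 117.6667.
A tax on buyers shifts demand down by 26: (133 - 26) - 2Q = 87 + 4Q, so Q_t = 3.3333. Buyers pay P_b = 126.3333; sellers receive P_s = P_b - 26 = 100.3333.
Consumer surplus is the triangle under demand above P_b: (1/2)(3.3333)(133 - 126.3333) = 11.1111.

11.11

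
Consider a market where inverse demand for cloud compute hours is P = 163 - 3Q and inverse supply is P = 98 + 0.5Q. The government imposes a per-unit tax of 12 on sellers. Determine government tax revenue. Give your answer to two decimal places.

Pre-tax equilibrium: 163 - 3Q = 98 + 0.5Q gives Q* = 18.5714, P* = 107.2857.
With the tax, sellers need 12 more per unit: 163 - 3Q = 98 + 0.5Q + 12, so Q_t = 15.1429. Buyers pay P_b = 117.5714; sellers receive P_s = P_b - 12 = 105.5714.
Revenue is the tax times quantity traded: 12 x 15.1429 = 181.7143.

181.71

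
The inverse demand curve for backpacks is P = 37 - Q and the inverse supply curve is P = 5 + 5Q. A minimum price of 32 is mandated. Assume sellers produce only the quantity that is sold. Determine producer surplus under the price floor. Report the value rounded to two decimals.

Free-market equilibrium: 37 - Q = 5 + 5Q gives Q* = 5.3333, P* = 31.6667.
At the floor price 32, quantity demanded is (37 - 32)/1 = 5; demand is the short side, so Q = 5 trades at P = 32.
The supply price at Q = 5 is 30. PS is the trapezoid between 32 and supply over [0, 5]: (1/2)[(32 - 5) + (32 - 30)](5) = 72.5.

72.50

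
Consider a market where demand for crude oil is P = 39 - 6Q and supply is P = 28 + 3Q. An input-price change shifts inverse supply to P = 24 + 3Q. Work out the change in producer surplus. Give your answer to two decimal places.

Initial equilibrium: Q_0 = 1.2222, P_0 = 31.6667; CS_0 = (1/2)(1.2222)(7.3333) = 4.4815, PS_0 = (1/2)(1.2222)(3.6667) = 2.2407.
New equilibrium: 39 - 6Q = 24 + 3Q gives Q_1 = 1.6667, P_1 = 29; CS_1 = 8.3333, PS_1 = 4.1667.
Change in producer surplus = 4.1667 - 2.2407 = 1.9259.

1.93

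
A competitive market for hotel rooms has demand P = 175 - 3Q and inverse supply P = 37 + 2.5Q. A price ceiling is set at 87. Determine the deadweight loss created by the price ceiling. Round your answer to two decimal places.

71.27

Without the control, 175 - 3Q = 37 + 2.5Q so Q* = 25.0909 and P* = 99.7273.
At P = 87, sellers supply (87 - 37)/2.5 = 20 while buyers want more, so the quantity traded is 20 at price 87.
The lost-trades triangle has base Q* - 20 = 5.0909 and height equal to the gap between the curves at Q = 20, which is 115 - 87 = 28. DWL = (1/2)(5.0909)(28) = 71.2727.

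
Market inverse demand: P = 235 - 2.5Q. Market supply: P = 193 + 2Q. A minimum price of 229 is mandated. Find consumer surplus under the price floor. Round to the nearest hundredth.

Without the control, 235 - 2.5Q = 193 + 2Q so Q* = 9.3333 and P* = 211.6667.
At the floor price 229, quantity demanded is (235 - 229)/2.5 = 2.4; demand is the short side, so Q = 2.4 trades at P = 229.
CS is the triangle under demand above 229: (1/2)(2.4)(235 - 229) = 7.2.

7.20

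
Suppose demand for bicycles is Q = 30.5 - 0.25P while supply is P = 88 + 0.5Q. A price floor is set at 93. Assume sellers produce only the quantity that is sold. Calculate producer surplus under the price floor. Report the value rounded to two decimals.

Rewriting demand in inverse form: P = 122 - 4Q.
Free-market equilibrium: 122 - 4Q = 88 + 0.5Q gives Q* = 7.5556, P* = 91.7778.
At P = 93, buyers demand (122 - 93)/4 = 7.25 while sellers would supply more, so the quantity traded is 7.25 at price 93.
The supply price at Q = 7.25 is 91.625. PS is the trapezoid between 93 and supply over [0, 7.25]: (1/2)[(93 - 88) + (93 - 91.625)](7.25) = 23.1094.

23.11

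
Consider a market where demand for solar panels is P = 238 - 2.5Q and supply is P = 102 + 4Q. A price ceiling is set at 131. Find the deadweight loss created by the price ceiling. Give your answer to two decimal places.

Free-market equilibrium: 238 - 2.5Q = 102 + 4Q gives Q* = 20.9231, P* = 185.6923.
At P = 131, sellers supply (131 - 102)/4 = 7.25 while buyers want more, so the quantity traded is 7.25 at price 131.
The lost-trades triangle has base Q* - 7.25 = 13.6731 and height equal to the gap between the curves at Q = 7.25, which is 219.875 - 131 = 88.875. DWL = (1/2)(13.6731)(88.875) = 607.5974.

607.60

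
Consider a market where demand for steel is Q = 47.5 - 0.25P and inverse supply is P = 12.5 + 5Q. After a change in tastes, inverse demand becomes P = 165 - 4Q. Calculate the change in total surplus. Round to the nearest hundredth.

Rewriting demand in inverse form: P = 190 - 4Q.
Initial equilibrium: Q_0 = 19.7222, P_0 = 111.1111; CS_0 = (1/2)(19.7222)(78.8889) = 777.9321, PS_0 = (1/2)(19.7222)(98.6111) = 972.4151.
New equilibrium: 165 - 4Q = 12.5 + 5Q gives Q_1 = 16.9444, P_1 = 97.2222; CS_1 = 574.2284, PS_1 = 717.7855.
Change in total surplus = (574.2284 + 717.7855) - (777.9321 + 972.4151) = -458.3333.

-458.33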